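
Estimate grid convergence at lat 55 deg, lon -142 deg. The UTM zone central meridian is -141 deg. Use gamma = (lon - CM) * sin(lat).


gamma = (-142 - -141) * sin(55) = -1 * 0.819152 = -0.819 degrees

-0.819 degrees


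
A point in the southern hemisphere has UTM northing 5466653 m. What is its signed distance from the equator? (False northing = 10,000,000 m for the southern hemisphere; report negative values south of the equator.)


For southern: actual = 5466653 - 10000000 = -4533347 m

-4533347 m


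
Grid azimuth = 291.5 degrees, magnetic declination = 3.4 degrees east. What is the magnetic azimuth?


magnetic azimuth = grid azimuth - declination (east +ve)
mag_az = 291.5 - 3.4 = 288.1 degrees

288.1 degrees


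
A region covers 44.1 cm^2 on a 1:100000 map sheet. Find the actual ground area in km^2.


ground_area = 44.1 * (100000/100)^2 = 44100000.0 m^2 = 44.1 km^2

44.1 km^2


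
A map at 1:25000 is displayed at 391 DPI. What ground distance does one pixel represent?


pixel_cm = 2.54 / 391 ≈ 0.006496 cm
ground = pixel_cm * 25000 / 100 = 2.54 * 25000 / (391 * 100) = 63500 / 39100 ≈ 1.62 m

1.62 m


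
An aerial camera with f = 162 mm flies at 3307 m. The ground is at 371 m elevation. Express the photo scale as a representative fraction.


scale = f / (H - h) = 162 mm / 2936 m = 162 / 2936000 = 1:18123

1:18123


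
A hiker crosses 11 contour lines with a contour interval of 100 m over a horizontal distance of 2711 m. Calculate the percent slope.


elevation change = 11 * 100 = 1100 m
slope = 1100 / 2711 * 100 = 40.6%

40.6%


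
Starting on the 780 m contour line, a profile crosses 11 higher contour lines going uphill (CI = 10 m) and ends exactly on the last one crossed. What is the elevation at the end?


elevation = 780 + 11 * 10 = 890 m

890 m


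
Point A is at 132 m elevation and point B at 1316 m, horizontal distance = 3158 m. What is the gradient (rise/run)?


gradient = (1316 - 132) / 3158 = 1184 / 3158 = 0.3749

0.3749


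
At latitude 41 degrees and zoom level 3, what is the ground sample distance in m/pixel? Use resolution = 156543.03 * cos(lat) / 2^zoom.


res = 156543.03 * cos(41) / 2^3 = 156543.03 * 0.75470958 / 8 = 14768.07 m/pixel

14768.07 m/pixel


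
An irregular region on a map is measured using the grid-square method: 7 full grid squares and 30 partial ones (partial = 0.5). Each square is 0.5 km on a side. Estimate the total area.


effective squares = 7 + 30 * 0.5 = 22.0
area = 22.0 * 0.25 = 5.5 km^2

5.5 km^2


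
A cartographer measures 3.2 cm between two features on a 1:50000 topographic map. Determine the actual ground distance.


ground = 3.2 cm * 50000 / 100 = 1600.0 m = 1.6 km

1.6 km


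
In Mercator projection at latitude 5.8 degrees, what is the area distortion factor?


area_distortion = 1/cos^2(5.8) = 1.01

1.01


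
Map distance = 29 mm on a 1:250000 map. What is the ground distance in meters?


ground = 29 mm * 250000 / 1000 = 7250.0 m

7250.0 m


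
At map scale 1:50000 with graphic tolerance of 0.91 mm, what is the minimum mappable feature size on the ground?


ground = 0.91 mm * 50000 / 1000 = 45.5 m

45.5 m


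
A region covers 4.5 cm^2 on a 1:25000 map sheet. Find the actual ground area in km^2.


ground_area = 4.5 * (25000/100)^2 = 281250.0 m^2 = 0.28125 km^2 ≈ 0.281 km^2

0.281 km^2


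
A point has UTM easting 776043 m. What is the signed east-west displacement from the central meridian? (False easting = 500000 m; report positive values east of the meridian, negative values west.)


displacement = 776043 - 500000 = 276043 m

276043 m


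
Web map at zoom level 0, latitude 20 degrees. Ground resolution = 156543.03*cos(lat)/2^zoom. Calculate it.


res = 156543.03 * cos(20) / 2^0 = 156543.03 * 0.93969262 / 1 = 147102.33 m/pixel

147102.33 m/pixel


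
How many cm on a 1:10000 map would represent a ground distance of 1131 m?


map_cm = 1131 * 100 / 10000 = 11.31 cm

11.31 cm


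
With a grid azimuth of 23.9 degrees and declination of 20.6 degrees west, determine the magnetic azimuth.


magnetic azimuth = grid azimuth - declination (east +ve)
mag_az = 23.9 - -20.6 = 44.5 degrees

44.5 degrees


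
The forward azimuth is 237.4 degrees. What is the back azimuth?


back azimuth = (237.4 + 180) mod 360 = 57.4 degrees

57.4 degrees


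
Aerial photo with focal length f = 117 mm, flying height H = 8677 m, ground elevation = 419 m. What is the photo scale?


scale = f / (H - h) = 117 mm / 8258 m = 117 / 8258000 = 1:70581

1:70581


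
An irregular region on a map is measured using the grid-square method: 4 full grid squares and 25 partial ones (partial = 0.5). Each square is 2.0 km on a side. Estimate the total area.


effective squares = 4 + 25 * 0.5 = 16.5
area = 16.5 * 4.0 = 66.0 km^2

66.0 km^2


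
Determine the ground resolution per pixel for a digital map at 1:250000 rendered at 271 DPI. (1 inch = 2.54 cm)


pixel_cm = 2.54 / 271 ≈ 0.009373 cm
ground = pixel_cm * 250000 / 100 = 2.54 * 250000 / (271 * 100) = 635000 / 27100 ≈ 23.43 m

23.43 m


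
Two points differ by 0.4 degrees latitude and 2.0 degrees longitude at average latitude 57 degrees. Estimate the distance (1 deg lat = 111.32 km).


dlat_km = 0.4 * 111.32 = 44.528
dlon_km = 2.0 * 111.32 * cos(57) ≈ 121.258
dist = sqrt(44.528^2 + 121.258^2) ≈ 129.2 km

129.2 km


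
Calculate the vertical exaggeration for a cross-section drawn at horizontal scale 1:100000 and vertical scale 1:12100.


VE = horizontal_scale / vertical_scale = 100000 / 12100 ≈ 8.3

8.3x


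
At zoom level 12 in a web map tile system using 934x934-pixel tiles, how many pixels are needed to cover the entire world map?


tiles per axis = 2^12 = 4096
total tiles = 4096^2 = 16777216
pixels per axis = 4096 * 934 = 3825664
total pixels = 3825664^2 = 14635705040896

14635705040896 pixels


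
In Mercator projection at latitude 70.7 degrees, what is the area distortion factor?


area_distortion = 1/cos^2(70.7) = 9.154

9.154


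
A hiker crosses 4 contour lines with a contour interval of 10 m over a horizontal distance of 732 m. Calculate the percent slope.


elevation change = 4 * 10 = 40 m
slope = 40 / 732 * 100 = 5.5%

5.5%


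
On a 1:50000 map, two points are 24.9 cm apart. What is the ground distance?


ground = 24.9 cm * 50000 / 100 = 12450.0 m = 12.45 km

12.45 km


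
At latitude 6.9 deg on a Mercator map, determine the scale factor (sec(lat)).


SF = 1 / cos(6.9) = 1 / 0.992757 = 1.007

1.007


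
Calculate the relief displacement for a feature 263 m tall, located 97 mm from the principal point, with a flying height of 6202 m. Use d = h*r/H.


d = h * r / H = 263 * 97 / 6202 = 4.11 mm

4.11 mm


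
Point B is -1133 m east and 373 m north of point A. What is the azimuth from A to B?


az = atan2(-1133, 373) = -71.8 deg
adjusted to 0-360: 288.2 degrees

288.2 degrees


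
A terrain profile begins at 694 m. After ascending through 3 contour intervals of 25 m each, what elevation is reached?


elevation = 694 + 3 * 25 = 769 m

769 m


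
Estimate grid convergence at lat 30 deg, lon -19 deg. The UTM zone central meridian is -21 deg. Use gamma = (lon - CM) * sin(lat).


gamma = (-19 - -21) * sin(30) = 2 * 0.5 = 1.0 degrees

1.0 degrees


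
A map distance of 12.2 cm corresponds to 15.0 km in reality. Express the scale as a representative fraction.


ground = 15.0 km = 1500000 cm; RF denominator = ground / map = 1500000 / 12.2 ≈ 122951; RF = 1:122951

1:122951


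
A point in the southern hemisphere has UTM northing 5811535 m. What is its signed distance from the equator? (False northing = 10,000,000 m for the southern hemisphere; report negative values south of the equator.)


For southern: actual = 5811535 - 10000000 = -4188465 m

-4188465 m


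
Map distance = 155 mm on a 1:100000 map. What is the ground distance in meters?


ground = 155 mm * 100000 / 1000 = 15500.0 m

15500.0 m


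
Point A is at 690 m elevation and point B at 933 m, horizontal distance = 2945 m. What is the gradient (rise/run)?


gradient = (933 - 690) / 2945 = 243 / 2945 = 0.0825

0.0825


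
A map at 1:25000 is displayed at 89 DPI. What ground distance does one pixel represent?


pixel_cm = 2.54 / 89 ≈ 0.028539 cm
ground = pixel_cm * 25000 / 100 = 2.54 * 25000 / (89 * 100) = 63500 / 8900 ≈ 7.13 m

7.13 m


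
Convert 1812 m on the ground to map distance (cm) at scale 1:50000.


map_cm = 1812 * 100 / 50000 = 3.624 cm ≈ 3.62 cm

3.62 cm


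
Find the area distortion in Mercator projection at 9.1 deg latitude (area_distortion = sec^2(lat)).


area_distortion = 1/cos^2(9.1) = 1.026

1.026


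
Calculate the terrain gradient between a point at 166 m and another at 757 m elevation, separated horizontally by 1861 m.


gradient = (757 - 166) / 1861 = 591 / 1861 = 0.3176

0.3176


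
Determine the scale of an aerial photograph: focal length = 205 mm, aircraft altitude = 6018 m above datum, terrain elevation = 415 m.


scale = f / (H - h) = 205 mm / 5603 m = 205 / 5603000 = 1:27332

1:27332


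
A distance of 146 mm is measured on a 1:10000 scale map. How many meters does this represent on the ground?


ground = 146 mm * 10000 / 1000 = 1460.0 m

1460.0 m


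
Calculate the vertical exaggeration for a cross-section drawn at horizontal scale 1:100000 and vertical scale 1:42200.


VE = horizontal_scale / vertical_scale = 100000 / 42200 ≈ 2.4

2.4x


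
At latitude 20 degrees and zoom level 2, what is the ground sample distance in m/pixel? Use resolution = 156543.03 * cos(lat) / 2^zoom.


res = 156543.03 * cos(20) / 2^2 = 156543.03 * 0.93969262 / 4 = 36775.58 m/pixel

36775.58 m/pixel


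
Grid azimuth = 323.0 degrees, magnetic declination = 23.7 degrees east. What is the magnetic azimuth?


magnetic azimuth = grid azimuth - declination (east +ve)
mag_az = 323.0 - 23.7 = 299.3 degrees

299.3 degrees


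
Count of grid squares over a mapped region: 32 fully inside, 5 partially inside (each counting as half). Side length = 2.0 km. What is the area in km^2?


effective squares = 32 + 5 * 0.5 = 34.5
area = 34.5 * 4.0 = 138.0 km^2

138.0 km^2


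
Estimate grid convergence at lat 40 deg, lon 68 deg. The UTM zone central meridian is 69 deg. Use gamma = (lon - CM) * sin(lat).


gamma = (68 - 69) * sin(40) = -1 * 0.642788 = -0.643 degrees

-0.643 degrees


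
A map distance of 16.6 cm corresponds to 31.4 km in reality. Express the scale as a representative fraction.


ground = 31.4 km = 3140000 cm; RF denominator = ground / map = 3140000 / 16.6 ≈ 189157; RF = 1:189157

1:189157


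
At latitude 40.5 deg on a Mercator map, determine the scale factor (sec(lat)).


SF = 1 / cos(40.5) = 1 / 0.760406 = 1.315

1.315


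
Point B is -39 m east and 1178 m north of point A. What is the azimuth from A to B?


az = atan2(-39, 1178) = -1.9 deg
adjusted to 0-360: 358.1 degrees

358.1 degrees


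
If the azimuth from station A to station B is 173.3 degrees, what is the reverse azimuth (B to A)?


back azimuth = (173.3 + 180) mod 360 = 353.3 degrees

353.3 degrees


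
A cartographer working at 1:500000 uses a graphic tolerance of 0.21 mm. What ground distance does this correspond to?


ground = 0.21 mm * 500000 / 1000 = 105.0 m

105.0 m


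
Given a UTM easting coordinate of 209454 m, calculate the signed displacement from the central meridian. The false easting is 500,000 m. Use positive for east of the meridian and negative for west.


displacement = 209454 - 500000 = -290546 m

-290546 m


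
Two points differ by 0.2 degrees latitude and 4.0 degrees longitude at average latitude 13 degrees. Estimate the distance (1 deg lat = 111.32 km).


dlat_km = 0.2 * 111.32 = 22.264
dlon_km = 4.0 * 111.32 * cos(13) ≈ 433.868
dist = sqrt(22.264^2 + 433.868^2) ≈ 434.4 km

434.4 km


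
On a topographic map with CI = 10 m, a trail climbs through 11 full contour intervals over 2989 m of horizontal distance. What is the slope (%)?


elevation change = 11 * 10 = 110 m
slope = 110 / 2989 * 100 = 3.7%

3.7%


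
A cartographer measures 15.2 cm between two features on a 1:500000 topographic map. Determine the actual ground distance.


ground = 15.2 cm * 500000 / 100 = 76000.0 m = 76.0 km

76.0 km


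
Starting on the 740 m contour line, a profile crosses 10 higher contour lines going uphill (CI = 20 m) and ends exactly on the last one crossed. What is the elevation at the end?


elevation = 740 + 10 * 20 = 940 m

940 m


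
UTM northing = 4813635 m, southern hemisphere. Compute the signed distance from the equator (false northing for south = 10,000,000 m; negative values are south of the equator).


For southern: actual = 4813635 - 10000000 = -5186365 m

-5186365 m


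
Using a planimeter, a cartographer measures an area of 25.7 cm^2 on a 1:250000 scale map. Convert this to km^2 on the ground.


ground_area = 25.7 * (250000/100)^2 = 160625000.0 m^2 = 160.625 km^2

160.625 km^2


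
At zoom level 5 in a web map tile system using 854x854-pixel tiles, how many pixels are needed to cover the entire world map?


tiles per axis = 2^5 = 32
total tiles = 32^2 = 1024
pixels per axis = 32 * 854 = 27328
total pixels = 27328^2 = 746819584

746819584 pixels


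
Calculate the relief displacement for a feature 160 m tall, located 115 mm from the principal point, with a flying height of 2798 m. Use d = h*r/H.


d = h * r / H = 160 * 115 / 2798 = 6.58 mm

6.58 mm


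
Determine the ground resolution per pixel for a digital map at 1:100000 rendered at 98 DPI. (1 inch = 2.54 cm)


pixel_cm = 2.54 / 98 ≈ 0.025918 cm
ground = pixel_cm * 100000 / 100 = 2.54 * 100000 / (98 * 100) = 254000 / 9800 ≈ 25.92 m

25.92 m


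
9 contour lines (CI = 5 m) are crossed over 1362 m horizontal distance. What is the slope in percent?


elevation change = 9 * 5 = 45 m
slope = 45 / 1362 * 100 = 3.3%

3.3%


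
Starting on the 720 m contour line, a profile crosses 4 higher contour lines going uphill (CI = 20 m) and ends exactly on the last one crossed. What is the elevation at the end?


elevation = 720 + 4 * 20 = 800 m

800 m


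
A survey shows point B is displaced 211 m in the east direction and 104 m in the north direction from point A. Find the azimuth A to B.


az = atan2(211, 104) = 63.8 deg
adjusted to 0-360: 63.8 degrees

63.8 degrees


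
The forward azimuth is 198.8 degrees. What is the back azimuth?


back azimuth = (198.8 + 180) mod 360 = 18.8 degrees

18.8 degrees


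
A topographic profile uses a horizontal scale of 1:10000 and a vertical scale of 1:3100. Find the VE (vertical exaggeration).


VE = horizontal_scale / vertical_scale = 10000 / 3100 ≈ 3.2

3.2x


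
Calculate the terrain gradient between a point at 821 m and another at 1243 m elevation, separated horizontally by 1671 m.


gradient = (1243 - 821) / 1671 = 422 / 1671 = 0.2525

0.2525


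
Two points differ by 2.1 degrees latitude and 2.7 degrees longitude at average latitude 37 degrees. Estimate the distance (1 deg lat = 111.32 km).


dlat_km = 2.1 * 111.32 = 233.772
dlon_km = 2.7 * 111.32 * cos(37) ≈ 240.041
dist = sqrt(233.772^2 + 240.041^2) ≈ 335.1 km

335.1 km


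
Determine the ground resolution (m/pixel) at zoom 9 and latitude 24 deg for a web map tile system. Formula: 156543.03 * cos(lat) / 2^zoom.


res = 156543.03 * cos(24) / 2^9 = 156543.03 * 0.91354546 / 512 = 279.31 m/pixel

279.31 m/pixel


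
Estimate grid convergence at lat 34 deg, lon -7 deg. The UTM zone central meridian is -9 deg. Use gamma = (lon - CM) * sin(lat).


gamma = (-7 - -9) * sin(34) = 2 * 0.559193 = 1.118 degrees

1.118 degrees


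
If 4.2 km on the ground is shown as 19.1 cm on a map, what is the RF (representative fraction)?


ground = 4.2 km = 420000 cm; RF denominator = ground / map = 420000 / 19.1 ≈ 21990; RF = 1:21990

1:21990


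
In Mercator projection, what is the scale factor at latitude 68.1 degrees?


SF = 1 / cos(68.1) = 1 / 0.372988 = 2.681

2.681


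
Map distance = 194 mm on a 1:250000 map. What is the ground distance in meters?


ground = 194 mm * 250000 / 1000 = 48500.0 m

48500.0 m


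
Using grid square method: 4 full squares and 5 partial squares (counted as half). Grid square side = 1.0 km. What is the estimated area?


effective squares = 4 + 5 * 0.5 = 6.5
area = 6.5 * 1.0 = 6.5 km^2

6.5 km^2


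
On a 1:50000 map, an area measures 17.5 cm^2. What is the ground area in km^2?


ground_area = 17.5 * (50000/100)^2 = 4375000.0 m^2 = 4.375 km^2

4.375 km^2


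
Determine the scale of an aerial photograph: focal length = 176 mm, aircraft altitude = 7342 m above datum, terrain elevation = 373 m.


scale = f / (H - h) = 176 mm / 6969 m = 176 / 6969000 = 1:39597

1:39597


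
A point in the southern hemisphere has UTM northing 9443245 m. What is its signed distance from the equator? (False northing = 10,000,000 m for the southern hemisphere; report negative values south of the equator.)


For southern: actual = 9443245 - 10000000 = -556755 m

-556755 m


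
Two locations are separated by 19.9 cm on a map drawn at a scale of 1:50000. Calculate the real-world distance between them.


ground = 19.9 cm * 50000 / 100 = 9950.0 m = 9.95 km

9.95 km


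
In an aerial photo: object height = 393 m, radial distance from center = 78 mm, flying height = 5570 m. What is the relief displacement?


d = h * r / H = 393 * 78 / 5570 = 5.5 mm

5.5 mm


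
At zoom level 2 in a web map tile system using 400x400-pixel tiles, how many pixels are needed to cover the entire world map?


tiles per axis = 2^2 = 4
total tiles = 4^2 = 16
pixels per axis = 4 * 400 = 1600
total pixels = 1600^2 = 2560000

2560000 pixels


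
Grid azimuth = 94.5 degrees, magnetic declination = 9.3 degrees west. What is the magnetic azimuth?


magnetic azimuth = grid azimuth - declination (east +ve)
mag_az = 94.5 - -9.3 = 103.8 degrees

103.8 degrees


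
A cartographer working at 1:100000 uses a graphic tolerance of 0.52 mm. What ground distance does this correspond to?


ground = 0.52 mm * 100000 / 1000 = 52.0 m

52.0 m


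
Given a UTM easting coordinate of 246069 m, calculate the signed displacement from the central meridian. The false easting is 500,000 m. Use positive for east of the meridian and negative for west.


displacement = 246069 - 500000 = -253931 m

-253931 m


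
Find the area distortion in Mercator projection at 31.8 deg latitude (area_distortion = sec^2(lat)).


area_distortion = 1/cos^2(31.8) = 1.384

1.384


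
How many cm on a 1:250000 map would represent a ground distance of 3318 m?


map_cm = 3318 * 100 / 250000 = 1.3272 cm ≈ 1.33 cm

1.33 cm


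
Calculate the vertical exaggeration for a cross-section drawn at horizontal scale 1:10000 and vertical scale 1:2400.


VE = horizontal_scale / vertical_scale = 10000 / 2400 ≈ 4.2

4.2x


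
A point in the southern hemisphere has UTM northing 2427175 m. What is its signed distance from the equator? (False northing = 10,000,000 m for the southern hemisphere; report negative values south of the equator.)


For southern: actual = 2427175 - 10000000 = -7572825 m

-7572825 m


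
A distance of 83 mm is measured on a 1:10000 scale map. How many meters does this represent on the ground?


ground = 83 mm * 10000 / 1000 = 830.0 m

830.0 m


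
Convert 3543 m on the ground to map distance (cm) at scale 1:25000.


map_cm = 3543 * 100 / 25000 = 14.172 cm ≈ 14.17 cm

14.17 cm


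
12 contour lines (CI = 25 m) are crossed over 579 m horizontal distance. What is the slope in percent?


elevation change = 12 * 25 = 300 m
slope = 300 / 579 * 100 = 51.8%

51.8%


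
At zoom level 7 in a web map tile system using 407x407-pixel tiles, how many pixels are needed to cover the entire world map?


tiles per axis = 2^7 = 128
total tiles = 128^2 = 16384
pixels per axis = 128 * 407 = 52096
total pixels = 52096^2 = 2713993216

2713993216 pixels


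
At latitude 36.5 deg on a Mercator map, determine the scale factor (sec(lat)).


SF = 1 / cos(36.5) = 1 / 0.803857 = 1.244

1.244


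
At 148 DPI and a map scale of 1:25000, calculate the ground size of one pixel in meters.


pixel_cm = 2.54 / 148 ≈ 0.017162 cm
ground = pixel_cm * 25000 / 100 = 2.54 * 25000 / (148 * 100) = 63500 / 14800 ≈ 4.29 m

4.29 m


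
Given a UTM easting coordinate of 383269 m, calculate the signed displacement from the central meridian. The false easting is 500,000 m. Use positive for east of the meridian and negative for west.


displacement = 383269 - 500000 = -116731 m

-116731 m


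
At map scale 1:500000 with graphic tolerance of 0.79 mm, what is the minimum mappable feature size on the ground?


ground = 0.79 mm * 500000 / 1000 = 395.0 m

395.0 m


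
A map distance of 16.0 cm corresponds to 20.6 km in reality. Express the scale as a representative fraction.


ground = 20.6 km = 2060000 cm; RF denominator = ground / map = 2060000 / 16.0 = 128750; RF = 1:128750

1:128750


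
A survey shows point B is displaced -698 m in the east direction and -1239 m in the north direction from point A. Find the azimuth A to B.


az = atan2(-698, -1239) = -150.6 deg
adjusted to 0-360: 209.4 degrees

209.4 degrees


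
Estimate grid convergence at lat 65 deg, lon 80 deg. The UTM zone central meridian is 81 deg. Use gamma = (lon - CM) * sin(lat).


gamma = (80 - 81) * sin(65) = -1 * 0.906308 = -0.906 degrees

-0.906 degrees


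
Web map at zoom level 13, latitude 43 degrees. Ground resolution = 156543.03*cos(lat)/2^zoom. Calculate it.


res = 156543.03 * cos(43) / 2^13 = 156543.03 * 0.7313537 / 8192 = 13.98 m/pixel

13.98 m/pixel


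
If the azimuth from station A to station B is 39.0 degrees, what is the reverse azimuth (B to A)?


back azimuth = (39.0 + 180) mod 360 = 219.0 degrees

219.0 degrees


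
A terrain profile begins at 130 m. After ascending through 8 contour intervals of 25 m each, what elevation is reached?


elevation = 130 + 8 * 25 = 330 m

330 m


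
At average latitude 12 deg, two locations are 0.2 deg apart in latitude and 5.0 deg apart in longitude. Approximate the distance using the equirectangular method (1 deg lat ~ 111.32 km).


dlat_km = 0.2 * 111.32 = 22.264
dlon_km = 5.0 * 111.32 * cos(12) ≈ 544.437
dist = sqrt(22.264^2 + 544.437^2) ≈ 544.9 km

544.9 km


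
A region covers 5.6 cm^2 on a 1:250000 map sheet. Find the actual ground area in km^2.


ground_area = 5.6 * (250000/100)^2 = 35000000.0 m^2 = 35.0 km^2

35.0 km^2


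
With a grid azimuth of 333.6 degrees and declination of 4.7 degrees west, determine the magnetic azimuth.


magnetic azimuth = grid azimuth - declination (east +ve)
mag_az = 333.6 - -4.7 = 338.3 degrees

338.3 degrees


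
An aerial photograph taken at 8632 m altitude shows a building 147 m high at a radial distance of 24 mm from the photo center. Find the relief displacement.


d = h * r / H = 147 * 24 / 8632 = 0.41 mm

0.41 mm


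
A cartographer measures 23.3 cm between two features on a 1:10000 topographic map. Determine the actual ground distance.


ground = 23.3 cm * 10000 / 100 = 2330.0 m = 2.33 km

2.33 km


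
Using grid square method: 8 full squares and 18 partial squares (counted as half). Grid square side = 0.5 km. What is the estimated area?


effective squares = 8 + 18 * 0.5 = 17.0
area = 17.0 * 0.25 = 4.25 km^2

4.25 km^2


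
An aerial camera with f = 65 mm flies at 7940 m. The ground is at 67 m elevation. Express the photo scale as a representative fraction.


scale = f / (H - h) = 65 mm / 7873 m = 65 / 7873000 = 1:121123

1:121123


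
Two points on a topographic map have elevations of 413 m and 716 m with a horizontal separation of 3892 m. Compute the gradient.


gradient = (716 - 413) / 3892 = 303 / 3892 = 0.0779

0.0779


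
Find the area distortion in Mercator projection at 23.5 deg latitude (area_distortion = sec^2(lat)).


area_distortion = 1/cos^2(23.5) = 1.189

1.189


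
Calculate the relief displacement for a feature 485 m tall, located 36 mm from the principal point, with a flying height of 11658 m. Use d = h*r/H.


d = h * r / H = 485 * 36 / 11658 = 1.5 mm

1.5 mm


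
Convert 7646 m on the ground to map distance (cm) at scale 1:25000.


map_cm = 7646 * 100 / 25000 = 30.584 cm ≈ 30.58 cm

30.58 cm


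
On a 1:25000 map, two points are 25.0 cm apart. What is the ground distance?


ground = 25.0 cm * 25000 / 100 = 6250.0 m = 6.25 km

6.25 km


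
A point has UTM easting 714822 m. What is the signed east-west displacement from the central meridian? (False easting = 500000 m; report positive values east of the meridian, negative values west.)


displacement = 714822 - 500000 = 214822 m

214822 m


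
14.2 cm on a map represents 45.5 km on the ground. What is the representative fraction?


ground = 45.5 km = 4550000 cm; RF denominator = ground / map = 4550000 / 14.2 ≈ 320423; RF = 1:320423

1:320423


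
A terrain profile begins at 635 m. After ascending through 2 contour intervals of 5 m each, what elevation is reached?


elevation = 635 + 2 * 5 = 645 m

645 m


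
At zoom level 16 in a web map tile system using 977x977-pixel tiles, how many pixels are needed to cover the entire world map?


tiles per axis = 2^16 = 65536
total tiles = 65536^2 = 4294967296
pixels per axis = 65536 * 977 = 64028672
total pixels = 64028672^2 = 4099670838083584

4099670838083584 pixels


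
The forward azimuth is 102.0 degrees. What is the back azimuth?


back azimuth = (102.0 + 180) mod 360 = 282.0 degrees

282.0 degrees


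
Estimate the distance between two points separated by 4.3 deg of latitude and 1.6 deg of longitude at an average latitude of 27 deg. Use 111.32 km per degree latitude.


dlat_km = 4.3 * 111.32 = 478.676
dlon_km = 1.6 * 111.32 * cos(27) ≈ 158.699
dist = sqrt(478.676^2 + 158.699^2) ≈ 504.3 km

504.3 km


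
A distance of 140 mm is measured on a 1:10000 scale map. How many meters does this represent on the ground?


ground = 140 mm * 10000 / 1000 = 1400.0 m

1400.0 m


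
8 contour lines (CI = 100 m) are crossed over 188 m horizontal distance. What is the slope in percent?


elevation change = 8 * 100 = 800 m
slope = 800 / 188 * 100 = 425.5%

425.5%


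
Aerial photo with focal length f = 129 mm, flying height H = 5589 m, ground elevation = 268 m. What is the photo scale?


scale = f / (H - h) = 129 mm / 5321 m = 129 / 5321000 = 1:41248

1:41248


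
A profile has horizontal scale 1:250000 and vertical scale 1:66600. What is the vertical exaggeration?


VE = horizontal_scale / vertical_scale = 250000 / 66600 ≈ 3.8

3.8x


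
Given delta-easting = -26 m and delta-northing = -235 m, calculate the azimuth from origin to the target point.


az = atan2(-26, -235) = -173.7 deg
adjusted to 0-360: 186.3 degrees

186.3 degrees


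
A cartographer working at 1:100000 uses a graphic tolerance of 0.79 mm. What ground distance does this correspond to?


ground = 0.79 mm * 100000 / 1000 = 79.0 m

79.0 m


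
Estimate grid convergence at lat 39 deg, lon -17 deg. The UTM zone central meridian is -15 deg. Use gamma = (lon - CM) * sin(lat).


gamma = (-17 - -15) * sin(39) = -2 * 0.62932 = -1.259 degrees

-1.259 degrees


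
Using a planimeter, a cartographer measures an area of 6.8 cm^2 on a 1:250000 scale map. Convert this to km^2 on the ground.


ground_area = 6.8 * (250000/100)^2 = 42500000.0 m^2 = 42.5 km^2

42.5 km^2


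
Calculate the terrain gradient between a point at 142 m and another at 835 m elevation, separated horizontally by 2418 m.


gradient = (835 - 142) / 2418 = 693 / 2418 = 0.2866

0.2866


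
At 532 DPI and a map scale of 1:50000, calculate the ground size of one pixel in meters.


pixel_cm = 2.54 / 532 ≈ 0.004774 cm
ground = pixel_cm * 50000 / 100 = 2.54 * 50000 / (532 * 100) = 127000 / 53200 ≈ 2.39 m

2.39 m


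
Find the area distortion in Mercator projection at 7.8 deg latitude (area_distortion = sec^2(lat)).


area_distortion = 1/cos^2(7.8) = 1.019

1.019


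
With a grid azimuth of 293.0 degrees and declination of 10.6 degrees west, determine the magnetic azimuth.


magnetic azimuth = grid azimuth - declination (east +ve)
mag_az = 293.0 - -10.6 = 303.6 degrees

303.6 degrees


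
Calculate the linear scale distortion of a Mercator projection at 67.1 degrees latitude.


SF = 1 / cos(67.1) = 1 / 0.389124 = 2.57

2.57


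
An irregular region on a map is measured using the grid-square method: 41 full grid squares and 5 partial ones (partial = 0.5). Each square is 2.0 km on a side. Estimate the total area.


effective squares = 41 + 5 * 0.5 = 43.5
area = 43.5 * 4.0 = 174.0 km^2

174.0 km^2


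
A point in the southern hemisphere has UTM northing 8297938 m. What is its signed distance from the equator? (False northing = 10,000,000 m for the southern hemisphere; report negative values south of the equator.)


For southern: actual = 8297938 - 10000000 = -1702062 m

-1702062 m


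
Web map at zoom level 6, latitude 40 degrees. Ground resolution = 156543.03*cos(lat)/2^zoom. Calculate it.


res = 156543.03 * cos(40) / 2^6 = 156543.03 * 0.76604444 / 64 = 1873.73 m/pixel

1873.73 m/pixel


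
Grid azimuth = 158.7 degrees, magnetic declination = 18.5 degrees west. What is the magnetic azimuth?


magnetic azimuth = grid azimuth - declination (east +ve)
mag_az = 158.7 - -18.5 = 177.2 degrees

177.2 degrees


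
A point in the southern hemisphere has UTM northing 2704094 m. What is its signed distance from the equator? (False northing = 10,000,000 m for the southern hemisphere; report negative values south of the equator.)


For southern: actual = 2704094 - 10000000 = -7295906 m

-7295906 m


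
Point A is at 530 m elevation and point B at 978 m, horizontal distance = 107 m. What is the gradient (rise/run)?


gradient = (978 - 530) / 107 = 448 / 107 = 4.1869

4.1869


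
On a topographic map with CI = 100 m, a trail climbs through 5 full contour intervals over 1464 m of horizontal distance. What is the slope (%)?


elevation change = 5 * 100 = 500 m
slope = 500 / 1464 * 100 = 34.2%

34.2%


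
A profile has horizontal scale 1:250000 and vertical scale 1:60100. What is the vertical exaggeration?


VE = horizontal_scale / vertical_scale = 250000 / 60100 ≈ 4.2

4.2x


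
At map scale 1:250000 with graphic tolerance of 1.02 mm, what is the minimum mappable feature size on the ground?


ground = 1.02 mm * 250000 / 1000 = 255.0 m

255.0 m


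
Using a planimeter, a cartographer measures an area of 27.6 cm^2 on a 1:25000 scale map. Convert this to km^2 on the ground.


ground_area = 27.6 * (25000/100)^2 = 1725000.0 m^2 = 1.725 km^2

1.725 km^2


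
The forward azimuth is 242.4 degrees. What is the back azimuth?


back azimuth = (242.4 + 180) mod 360 = 62.4 degrees

62.4 degrees


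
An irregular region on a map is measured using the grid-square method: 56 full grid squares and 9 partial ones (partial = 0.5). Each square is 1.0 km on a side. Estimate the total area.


effective squares = 56 + 9 * 0.5 = 60.5
area = 60.5 * 1.0 = 60.5 km^2

60.5 km^2


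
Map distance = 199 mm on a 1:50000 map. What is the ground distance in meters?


ground = 199 mm * 50000 / 1000 = 9950.0 m

9950.0 m


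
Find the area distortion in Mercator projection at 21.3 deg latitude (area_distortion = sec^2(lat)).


area_distortion = 1/cos^2(21.3) = 1.152

1.152


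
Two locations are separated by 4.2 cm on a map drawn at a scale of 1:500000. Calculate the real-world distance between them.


ground = 4.2 cm * 500000 / 100 = 21000.0 m = 21.0 km

21.0 km


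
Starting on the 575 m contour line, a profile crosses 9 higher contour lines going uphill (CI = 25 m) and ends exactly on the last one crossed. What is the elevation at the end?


elevation = 575 + 9 * 25 = 800 m

800 m


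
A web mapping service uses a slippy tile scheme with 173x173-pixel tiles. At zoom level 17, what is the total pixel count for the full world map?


tiles per axis = 2^17 = 131072
total tiles = 131072^2 = 17179869184
pixels per axis = 131072 * 173 = 22675456
total pixels = 22675456^2 = 514176304807936

514176304807936 pixels


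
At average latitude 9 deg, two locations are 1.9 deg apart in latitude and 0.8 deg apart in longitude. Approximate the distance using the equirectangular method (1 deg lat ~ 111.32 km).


dlat_km = 1.9 * 111.32 = 211.508
dlon_km = 0.8 * 111.32 * cos(9) ≈ 87.96
dist = sqrt(211.508^2 + 87.96^2) ≈ 229.1 km

229.1 km


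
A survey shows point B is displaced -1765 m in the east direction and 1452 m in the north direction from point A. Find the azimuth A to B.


az = atan2(-1765, 1452) = -50.6 deg
adjusted to 0-360: 309.4 degrees

309.4 degrees


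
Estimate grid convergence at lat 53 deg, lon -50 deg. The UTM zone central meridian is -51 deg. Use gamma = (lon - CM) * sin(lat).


gamma = (-50 - -51) * sin(53) = 1 * 0.798636 = 0.799 degrees

0.799 degrees


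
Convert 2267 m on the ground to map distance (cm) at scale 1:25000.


map_cm = 2267 * 100 / 25000 = 9.068 cm ≈ 9.07 cm

9.07 cm


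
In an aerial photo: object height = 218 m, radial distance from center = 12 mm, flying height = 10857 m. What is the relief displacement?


d = h * r / H = 218 * 12 / 10857 = 0.24 mm

0.24 mm


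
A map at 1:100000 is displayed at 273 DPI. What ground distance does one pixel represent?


pixel_cm = 2.54 / 273 ≈ 0.009304 cm
ground = pixel_cm * 100000 / 100 = 2.54 * 100000 / (273 * 100) = 254000 / 27300 ≈ 9.3 m

9.3 m


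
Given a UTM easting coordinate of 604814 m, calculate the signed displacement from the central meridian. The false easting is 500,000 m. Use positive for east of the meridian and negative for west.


displacement = 604814 - 500000 = 104814 m

104814 m


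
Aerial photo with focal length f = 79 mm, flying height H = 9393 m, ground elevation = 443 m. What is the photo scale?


scale = f / (H - h) = 79 mm / 8950 m = 79 / 8950000 = 1:113291

1:113291


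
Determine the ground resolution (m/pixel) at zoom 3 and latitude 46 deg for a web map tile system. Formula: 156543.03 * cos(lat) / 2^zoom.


res = 156543.03 * cos(46) / 2^3 = 156543.03 * 0.69465837 / 8 = 13592.99 m/pixel

13592.99 m/pixel


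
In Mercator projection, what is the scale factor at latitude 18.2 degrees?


SF = 1 / cos(18.2) = 1 / 0.949972 = 1.053

1.053


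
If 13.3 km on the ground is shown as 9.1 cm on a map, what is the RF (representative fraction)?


ground = 13.3 km = 1330000 cm; RF denominator = ground / map = 1330000 / 9.1 ≈ 146154; RF = 1:146154

1:146154


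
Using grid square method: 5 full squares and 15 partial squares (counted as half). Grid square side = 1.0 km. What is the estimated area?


effective squares = 5 + 15 * 0.5 = 12.5
area = 12.5 * 1.0 = 12.5 km^2

12.5 km^2


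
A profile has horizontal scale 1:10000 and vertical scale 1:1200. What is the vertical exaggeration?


VE = horizontal_scale / vertical_scale = 10000 / 1200 ≈ 8.3

8.3x


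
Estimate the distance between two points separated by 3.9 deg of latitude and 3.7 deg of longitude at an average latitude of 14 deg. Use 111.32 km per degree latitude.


dlat_km = 3.9 * 111.32 = 434.148
dlon_km = 3.7 * 111.32 * cos(14) ≈ 399.649
dist = sqrt(434.148^2 + 399.649^2) ≈ 590.1 km

590.1 km


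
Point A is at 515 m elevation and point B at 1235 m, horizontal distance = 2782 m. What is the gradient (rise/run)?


gradient = (1235 - 515) / 2782 = 720 / 2782 = 0.2588

0.2588


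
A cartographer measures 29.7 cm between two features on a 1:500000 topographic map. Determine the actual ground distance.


ground = 29.7 cm * 500000 / 100 = 148500.0 m = 148.5 km

148.5 km


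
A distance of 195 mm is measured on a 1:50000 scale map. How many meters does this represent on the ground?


ground = 195 mm * 50000 / 1000 = 9750.0 m

9750.0 m


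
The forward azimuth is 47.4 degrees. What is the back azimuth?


back azimuth = (47.4 + 180) mod 360 = 227.4 degrees

227.4 degrees


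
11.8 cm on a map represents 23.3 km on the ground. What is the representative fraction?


ground = 23.3 km = 2330000 cm; RF denominator = ground / map = 2330000 / 11.8 ≈ 197458; RF = 1:197458

1:197458


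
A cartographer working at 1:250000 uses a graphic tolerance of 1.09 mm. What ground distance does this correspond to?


ground = 1.09 mm * 250000 / 1000 = 272.5 m

272.5 m


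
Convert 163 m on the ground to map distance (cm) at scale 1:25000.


map_cm = 163 * 100 / 25000 = 0.652 cm ≈ 0.65 cm

0.65 cm


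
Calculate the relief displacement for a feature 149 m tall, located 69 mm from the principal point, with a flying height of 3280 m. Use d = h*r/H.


d = h * r / H = 149 * 69 / 3280 = 3.13 mm

3.13 mm


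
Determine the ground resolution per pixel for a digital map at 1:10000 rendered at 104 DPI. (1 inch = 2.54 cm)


pixel_cm = 2.54 / 104 ≈ 0.024423 cm
ground = pixel_cm * 10000 / 100 = 2.54 * 10000 / (104 * 100) = 25400 / 10400 ≈ 2.44 m

2.44 m


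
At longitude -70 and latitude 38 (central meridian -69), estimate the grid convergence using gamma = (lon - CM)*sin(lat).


gamma = (-70 - -69) * sin(38) = -1 * 0.615661 = -0.616 degrees

-0.616 degrees


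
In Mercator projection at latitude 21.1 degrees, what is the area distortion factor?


area_distortion = 1/cos^2(21.1) = 1.149

1.149


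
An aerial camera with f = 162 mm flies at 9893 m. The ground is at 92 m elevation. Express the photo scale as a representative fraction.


scale = f / (H - h) = 162 mm / 9801 m = 162 / 9801000 = 1:60500

1:60500


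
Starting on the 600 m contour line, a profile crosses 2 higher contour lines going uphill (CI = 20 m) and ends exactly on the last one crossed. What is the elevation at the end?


elevation = 600 + 2 * 20 = 640 m

640 m


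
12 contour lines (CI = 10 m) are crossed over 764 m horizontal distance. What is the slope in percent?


elevation change = 12 * 10 = 120 m
slope = 120 / 764 * 100 = 15.7%

15.7%


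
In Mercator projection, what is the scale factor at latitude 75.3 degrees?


SF = 1 / cos(75.3) = 1 / 0.253758 = 3.941

3.941


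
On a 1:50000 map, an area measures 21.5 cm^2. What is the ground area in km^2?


ground_area = 21.5 * (50000/100)^2 = 5375000.0 m^2 = 5.375 km^2

5.375 km^2


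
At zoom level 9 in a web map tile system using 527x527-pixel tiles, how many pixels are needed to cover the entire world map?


tiles per axis = 2^9 = 512
total tiles = 512^2 = 262144
pixels per axis = 512 * 527 = 269824
total pixels = 269824^2 = 72804990976

72804990976 pixels


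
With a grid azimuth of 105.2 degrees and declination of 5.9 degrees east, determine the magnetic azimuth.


magnetic azimuth = grid azimuth - declination (east +ve)
mag_az = 105.2 - 5.9 = 99.3 degrees

99.3 degrees


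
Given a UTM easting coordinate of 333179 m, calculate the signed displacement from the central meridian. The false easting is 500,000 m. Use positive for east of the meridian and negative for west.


displacement = 333179 - 500000 = -166821 m

-166821 m


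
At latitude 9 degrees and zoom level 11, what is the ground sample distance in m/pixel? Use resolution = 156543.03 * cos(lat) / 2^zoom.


res = 156543.03 * cos(9) / 2^11 = 156543.03 * 0.98768834 / 2048 = 75.5 m/pixel

75.5 m/pixel
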